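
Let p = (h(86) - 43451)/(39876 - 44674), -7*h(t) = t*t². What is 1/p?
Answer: 33586/940213 ≈ 0.035722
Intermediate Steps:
h(t) = -t³/7 (h(t) = -t*t²/7 = -t³/7)
p = 940213/33586 (p = (-⅐*86³ - 43451)/(39876 - 44674) = (-⅐*636056 - 43451)/(-4798) = (-636056/7 - 43451)*(-1/4798) = -940213/7*(-1/4798) = 940213/33586 ≈ 27.994)
1/p = 1/(940213/33586) = 33586/940213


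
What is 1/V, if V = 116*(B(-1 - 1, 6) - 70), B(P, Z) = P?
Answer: -1/8352 ≈ -0.00011973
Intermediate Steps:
V = -8352 (V = 116*((-1 - 1) - 70) = 116*(-2 - 70) = 116*(-72) = -8352)
1/V = 1/(-8352) = -1/8352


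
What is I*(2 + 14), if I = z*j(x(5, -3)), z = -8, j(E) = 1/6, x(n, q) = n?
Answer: -64/3 ≈ -21.333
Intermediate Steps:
j(E) = ⅙
I = -4/3 (I = -8*⅙ = -4/3 ≈ -1.3333)
I*(2 + 14) = -4*(2 + 14)/3 = -4/3*16 = -64/3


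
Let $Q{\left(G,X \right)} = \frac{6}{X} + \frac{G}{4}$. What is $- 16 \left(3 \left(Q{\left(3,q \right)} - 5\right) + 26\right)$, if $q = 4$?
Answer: $-284$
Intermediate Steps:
$Q{\left(G,X \right)} = \frac{6}{X} + \frac{G}{4}$ ($Q{\left(G,X \right)} = \frac{6}{X} + G \frac{1}{4} = \frac{6}{X} + \frac{G}{4}$)
$- 16 \left(3 \left(Q{\left(3,q \right)} - 5\right) + 26\right) = - 16 \left(3 \left(\left(\frac{6}{4} + \frac{1}{4} \cdot 3\right) - 5\right) + 26\right) = - 16 \left(3 \left(\left(6 \cdot \frac{1}{4} + \frac{3}{4}\right) - 5\right) + 26\right) = - 16 \left(3 \left(\left(\frac{3}{2} + \frac{3}{4}\right) - 5\right) + 26\right) = - 16 \left(3 \left(\frac{9}{4} - 5\right) + 26\right) = - 16 \left(3 \left(- \frac{11}{4}\right) + 26\right) = - 16 \left(- \frac{33}{4} + 26\right) = \left(-16\right) \frac{71}{4} = -284$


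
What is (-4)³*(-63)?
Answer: 4032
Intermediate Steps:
(-4)³*(-63) = -64*(-63) = 4032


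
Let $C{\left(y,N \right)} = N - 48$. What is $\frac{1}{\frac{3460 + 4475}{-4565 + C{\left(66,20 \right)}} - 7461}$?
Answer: $- \frac{1531}{11425436} \approx -0.000134$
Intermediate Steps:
$C{\left(y,N \right)} = -48 + N$
$\frac{1}{\frac{3460 + 4475}{-4565 + C{\left(66,20 \right)}} - 7461} = \frac{1}{\frac{3460 + 4475}{-4565 + \left(-48 + 20\right)} - 7461} = \frac{1}{\frac{7935}{-4565 - 28} - 7461} = \frac{1}{\frac{7935}{-4593} - 7461} = \frac{1}{7935 \left(- \frac{1}{4593}\right) - 7461} = \frac{1}{- \frac{2645}{1531} - 7461} = \frac{1}{- \frac{11425436}{1531}} = - \frac{1531}{11425436}$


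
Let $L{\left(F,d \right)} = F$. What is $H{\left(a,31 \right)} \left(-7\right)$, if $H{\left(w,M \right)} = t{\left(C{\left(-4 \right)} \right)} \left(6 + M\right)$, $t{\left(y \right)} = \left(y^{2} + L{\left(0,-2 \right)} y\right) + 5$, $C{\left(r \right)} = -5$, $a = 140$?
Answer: $-7770$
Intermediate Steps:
$t{\left(y \right)} = 5 + y^{2}$ ($t{\left(y \right)} = \left(y^{2} + 0 y\right) + 5 = \left(y^{2} + 0\right) + 5 = y^{2} + 5 = 5 + y^{2}$)
$H{\left(w,M \right)} = 180 + 30 M$ ($H{\left(w,M \right)} = \left(5 + \left(-5\right)^{2}\right) \left(6 + M\right) = \left(5 + 25\right) \left(6 + M\right) = 30 \left(6 + M\right) = 180 + 30 M$)
$H{\left(a,31 \right)} \left(-7\right) = \left(180 + 30 \cdot 31\right) \left(-7\right) = \left(180 + 930\right) \left(-7\right) = 1110 \left(-7\right) = -7770$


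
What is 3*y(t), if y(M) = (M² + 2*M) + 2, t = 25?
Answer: 2031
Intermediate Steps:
y(M) = 2 + M² + 2*M
3*y(t) = 3*(2 + 25² + 2*25) = 3*(2 + 625 + 50) = 3*677 = 2031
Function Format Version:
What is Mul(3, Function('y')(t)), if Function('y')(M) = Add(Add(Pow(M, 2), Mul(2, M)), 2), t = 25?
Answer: 2031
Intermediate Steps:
Function('y')(M) = Add(2, Pow(M, 2), Mul(2, M))
Mul(3, Function('y')(t)) = Mul(3, Add(2, Pow(25, 2), Mul(2, 25))) = Mul(3, Add(2, 625, 50)) = Mul(3, 677) = 2031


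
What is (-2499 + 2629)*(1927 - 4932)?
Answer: -390650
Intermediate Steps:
(-2499 + 2629)*(1927 - 4932) = 130*(-3005) = -390650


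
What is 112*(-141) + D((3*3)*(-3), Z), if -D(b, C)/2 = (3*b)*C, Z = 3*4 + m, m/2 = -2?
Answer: -14496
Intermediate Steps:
m = -4 (m = 2*(-2) = -4)
Z = 8 (Z = 3*4 - 4 = 12 - 4 = 8)
D(b, C) = -6*C*b (D(b, C) = -2*3*b*C = -6*C*b)
112*(-141) + D((3*3)*(-3), Z) = 112*(-141) - 6*8*(3*3)*(-3) = -15792 - 6*8*9*(-3) = -15792 - 6*8*(-27) = -15792 + 1296 = -14496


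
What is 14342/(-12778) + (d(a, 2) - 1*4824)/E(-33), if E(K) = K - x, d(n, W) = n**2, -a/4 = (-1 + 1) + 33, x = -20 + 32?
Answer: -1796091/6389 ≈ -281.12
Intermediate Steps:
x = 12
a = -132 (a = -4*((-1 + 1) + 33) = -4*(0 + 33) = -4*33 = -132)
E(K) = -12 + K (E(K) = K - 1*12 = K - 12 = -12 + K)
14342/(-12778) + (d(a, 2) - 1*4824)/E(-33) = 14342/(-12778) + ((-132)**2 - 1*4824)/(-12 - 33) = 14342*(-1/12778) + (17424 - 4824)/(-45) = -7171/6389 + 12600*(-1/45) = -7171/6389 - 280 = -1796091/6389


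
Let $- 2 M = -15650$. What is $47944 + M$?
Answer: $55769$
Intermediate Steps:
$M = 7825$ ($M = \left(- \frac{1}{2}\right) \left(-15650\right) = 7825$)
$47944 + M = 47944 + 7825 = 55769$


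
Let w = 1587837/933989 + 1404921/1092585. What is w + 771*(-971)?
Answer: -254652307761048217/340154123855 ≈ -7.4864e+5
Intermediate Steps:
w = 1015675882838/340154123855 (w = 1587837*(1/933989) + 1404921*(1/1092585) = 1587837/933989 + 468307/364195 = 1015675882838/340154123855 ≈ 2.9859)
w + 771*(-971) = 1015675882838/340154123855 + 771*(-971) = 1015675882838/340154123855 - 748641 = -254652307761048217/340154123855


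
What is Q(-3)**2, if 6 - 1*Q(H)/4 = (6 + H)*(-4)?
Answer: 5184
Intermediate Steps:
Q(H) = 120 + 16*H (Q(H) = 24 - 4*(6 + H)*(-4) = 24 - 4*(-24 - 4*H) = 24 + (96 + 16*H) = 120 + 16*H)
Q(-3)**2 = (120 + 16*(-3))**2 = (120 - 48)**2 = 72**2 = 5184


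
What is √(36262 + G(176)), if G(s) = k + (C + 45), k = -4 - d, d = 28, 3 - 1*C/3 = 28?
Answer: 10*√362 ≈ 190.26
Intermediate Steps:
C = -75 (C = 9 - 3*28 = 9 - 84 = -75)
k = -32 (k = -4 - 1*28 = -4 - 28 = -32)
G(s) = -62 (G(s) = -32 + (-75 + 45) = -32 - 30 = -62)
√(36262 + G(176)) = √(36262 - 62) = √36200 = 10*√362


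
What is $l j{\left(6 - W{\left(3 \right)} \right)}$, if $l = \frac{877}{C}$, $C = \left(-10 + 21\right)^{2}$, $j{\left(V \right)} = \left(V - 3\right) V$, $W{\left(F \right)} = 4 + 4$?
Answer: $\frac{8770}{121} \approx 72.479$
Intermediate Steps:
$W{\left(F \right)} = 8$
$j{\left(V \right)} = V \left(-3 + V\right)$ ($j{\left(V \right)} = \left(-3 + V\right) V = V \left(-3 + V\right)$)
$C = 121$ ($C = 11^{2} = 121$)
$l = \frac{877}{121} \approx 7.2479$
$l j{\left(6 - W{\left(3 \right)} \right)} = \frac{877 \left(6 - 8\right) \left(-3 + \left(6 - 8\right)\right)}{121} = \frac{877 \left(- 2 \left(-3 - 2\right)\right)}{121} = \frac{877 \left(\left(-2\right) \left(-5\right)\right)}{121} = \frac{877}{121} \cdot 10 = \frac{8770}{121}$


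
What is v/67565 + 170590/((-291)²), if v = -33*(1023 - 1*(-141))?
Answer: 8273146778/5721471765 ≈ 1.4460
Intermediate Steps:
v = -38412 (v = -33*(1023 + 141) = -33*1164 = -38412)
v/67565 + 170590/((-291)²) = -38412/67565 + 170590/((-291)²) = -38412*1/67565 + 170590/84681 = -38412/67565 + 170590*(1/84681) = -38412/67565 + 170590/84681 = 8273146778/5721471765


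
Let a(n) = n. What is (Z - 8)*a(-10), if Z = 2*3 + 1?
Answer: 10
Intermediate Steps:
Z = 7 (Z = 6 + 1 = 7)
(Z - 8)*a(-10) = (7 - 8)*(-10) = -1*(-10) = 10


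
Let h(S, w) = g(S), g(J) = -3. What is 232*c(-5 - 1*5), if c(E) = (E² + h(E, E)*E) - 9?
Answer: 28072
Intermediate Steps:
h(S, w) = -3
c(E) = -9 + E² - 3*E (c(E) = (E² - 3*E) - 9 = -9 + E² - 3*E)
232*c(-5 - 1*5) = 232*(-9 + (-5 - 1*5)² - 3*(-5 - 1*5)) = 232*(-9 + (-5 - 5)² - 3*(-5 - 5)) = 232*(-9 + (-10)² - 3*(-10)) = 232*(-9 + 100 + 30) = 232*121 = 28072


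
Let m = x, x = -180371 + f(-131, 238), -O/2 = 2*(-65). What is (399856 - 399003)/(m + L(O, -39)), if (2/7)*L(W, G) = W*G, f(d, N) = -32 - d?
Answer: -853/215762 ≈ -0.0039534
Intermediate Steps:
O = 260 (O = -4*(-65) = -2*(-130) = 260)
L(W, G) = 7*G*W/2 (L(W, G) = 7*(W*G)/2 = 7*(G*W)/2 = 7*G*W/2)
x = -180272 (x = -180371 + (-32 - 1*(-131)) = -180371 + (-32 + 131) = -180371 + 99 = -180272)
m = -180272
(399856 - 399003)/(m + L(O, -39)) = (399856 - 399003)/(-180272 + (7/2)*(-39)*260) = 853/(-180272 - 35490) = 853/(-215762) = 853*(-1/215762) = -853/215762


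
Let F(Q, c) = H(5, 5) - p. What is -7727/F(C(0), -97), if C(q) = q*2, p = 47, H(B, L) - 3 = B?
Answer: 7727/39 ≈ 198.13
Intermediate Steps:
H(B, L) = 3 + B
C(q) = 2*q
F(Q, c) = -39 (F(Q, c) = (3 + 5) - 1*47 = 8 - 47 = -39)
-7727/F(C(0), -97) = -7727/(-39) = -7727*(-1/39) = 7727/39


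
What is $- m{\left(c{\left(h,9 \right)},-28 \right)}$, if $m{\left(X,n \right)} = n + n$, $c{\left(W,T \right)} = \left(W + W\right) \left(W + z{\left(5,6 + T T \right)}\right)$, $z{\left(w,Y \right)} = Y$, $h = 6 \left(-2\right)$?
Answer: $56$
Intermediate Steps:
$h = -12$
$c{\left(W,T \right)} = 2 W \left(6 + W + T^{2}\right)$ ($c{\left(W,T \right)} = \left(W + W\right) \left(W + \left(6 + T T\right)\right) = 2 W \left(W + \left(6 + T^{2}\right)\right) = 2 W \left(6 + W + T^{2}\right)$)
$m{\left(X,n \right)} = 2 n$
$- m{\left(c{\left(h,9 \right)},-28 \right)} = - 2 \left(-28\right) = \left(-1\right) \left(-56\right) = 56$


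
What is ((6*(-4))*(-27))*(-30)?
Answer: -19440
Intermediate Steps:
((6*(-4))*(-27))*(-30) = -24*(-27)*(-30) = 648*(-30) = -19440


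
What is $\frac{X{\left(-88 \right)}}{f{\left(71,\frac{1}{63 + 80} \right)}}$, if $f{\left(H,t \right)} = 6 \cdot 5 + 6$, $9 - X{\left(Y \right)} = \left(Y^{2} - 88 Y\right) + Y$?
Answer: $- \frac{15391}{36} \approx -427.53$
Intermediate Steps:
$X{\left(Y \right)} = 9 - Y^{2} + 87 Y$ ($X{\left(Y \right)} = 9 - \left(\left(Y^{2} - 88 Y\right) + Y\right) = 9 - \left(Y^{2} - 87 Y\right) = 9 - Y^{2} + 87 Y$)
$f{\left(H,t \right)} = 36$ ($f{\left(H,t \right)} = 30 + 6 = 36$)
$\frac{X{\left(-88 \right)}}{f{\left(71,\frac{1}{63 + 80} \right)}} = \frac{9 - \left(-88\right)^{2} + 87 \left(-88\right)}{36} = \left(9 - 7744 - 7656\right) \frac{1}{36} = \left(-15391\right) \frac{1}{36} = - \frac{15391}{36}$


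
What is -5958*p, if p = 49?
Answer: -291942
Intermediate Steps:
-5958*p = -5958*49 = -291942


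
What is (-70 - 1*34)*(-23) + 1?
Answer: 2393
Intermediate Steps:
(-70 - 1*34)*(-23) + 1 = (-70 - 34)*(-23) + 1 = -104*(-23) + 1 = 2392 + 1 = 2393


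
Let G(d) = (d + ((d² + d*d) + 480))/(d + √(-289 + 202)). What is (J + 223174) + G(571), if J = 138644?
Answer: 118371919647/326128 - 653133*I*√87/326128 ≈ 3.6296e+5 - 18.68*I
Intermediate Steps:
G(d) = (480 + d + 2*d²)/(d + I*√87) (G(d) = (d + ((d² + d²) + 480))/(d + √(-87)) = (d + (2*d² + 480))/(d + I*√87) = (d + (480 + 2*d²))/(d + I*√87) = (480 + d + 2*d²)/(d + I*√87))
(J + 223174) + G(571) = (138644 + 223174) + (480 + 571 + 2*571²)/(571 + I*√87) = 361818 + (480 + 571 + 2*326041)/(571 + I*√87) = 361818 + (480 + 571 + 652082)/(571 + I*√87) = 361818 + 653133/(571 + I*√87)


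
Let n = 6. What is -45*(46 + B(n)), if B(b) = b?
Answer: -2340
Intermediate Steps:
-45*(46 + B(n)) = -45*(46 + 6) = -45*52 = -2340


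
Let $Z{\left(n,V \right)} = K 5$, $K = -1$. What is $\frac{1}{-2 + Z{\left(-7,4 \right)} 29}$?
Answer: $- \frac{1}{147} \approx -0.0068027$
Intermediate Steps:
$Z{\left(n,V \right)} = -5$ ($Z{\left(n,V \right)} = \left(-1\right) 5 = -5$)
$\frac{1}{-2 + Z{\left(-7,4 \right)} 29} = \frac{1}{-2 - 145} = \frac{1}{-147} = - \frac{1}{147}$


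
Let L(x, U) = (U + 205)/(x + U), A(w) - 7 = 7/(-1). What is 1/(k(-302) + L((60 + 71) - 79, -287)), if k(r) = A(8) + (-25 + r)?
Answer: -235/76763 ≈ -0.0030614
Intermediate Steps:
A(w) = 0 (A(w) = 7 + 7/(-1) = 7 + 7*(-1) = 7 - 7 = 0)
L(x, U) = (205 + U)/(U + x)
k(r) = -25 + r (k(r) = 0 + (-25 + r) = -25 + r)
1/(k(-302) + L((60 + 71) - 79, -287)) = 1/((-25 - 302) + (205 - 287)/(-287 + ((60 + 71) - 79))) = 1/(-327 - 82/(-287 + (131 - 79))) = 1/(-327 - 82/(-287 + 52)) = 1/(-327 - 82/(-235)) = 1/(-327 - 1/235*(-82)) = 1/(-327 + 82/235) = 1/(-76763/235) = -235/76763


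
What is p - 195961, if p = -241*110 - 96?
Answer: -222567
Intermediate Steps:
p = -26606 (p = -26510 - 96 = -26606)
p - 195961 = -26606 - 195961 = -222567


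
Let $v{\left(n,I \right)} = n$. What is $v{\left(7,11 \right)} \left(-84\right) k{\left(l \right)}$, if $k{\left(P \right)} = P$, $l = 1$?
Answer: $-588$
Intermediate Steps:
$v{\left(7,11 \right)} \left(-84\right) k{\left(l \right)} = 7 \left(-84\right) 1 = \left(-588\right) 1 = -588$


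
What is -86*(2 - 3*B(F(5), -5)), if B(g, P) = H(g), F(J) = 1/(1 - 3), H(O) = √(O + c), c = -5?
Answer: -172 + 129*I*√22 ≈ -172.0 + 605.06*I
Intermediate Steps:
H(O) = √(-5 + O) (H(O) = √(O - 5) = √(-5 + O))
F(J) = -½ (F(J) = 1/(-2) = -½)
B(g, P) = √(-5 + g)
-86*(2 - 3*B(F(5), -5)) = -86*(2 - 3*√(-5 - ½)) = -86*(2 - 3*I*√22/2) = -172 + 129*I*√22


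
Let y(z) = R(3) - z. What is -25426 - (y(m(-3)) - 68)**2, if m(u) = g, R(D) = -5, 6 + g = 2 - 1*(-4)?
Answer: -30755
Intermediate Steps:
g = 0 (g = -6 + (2 - 1*(-4)) = -6 + (2 + 4) = -6 + 6 = 0)
m(u) = 0
y(z) = -5 - z
-25426 - (y(m(-3)) - 68)**2 = -25426 - ((-5 - 1*0) - 68)**2 = -25426 - ((-5 + 0) - 68)**2 = -25426 - (-5 - 68)**2 = -25426 - 1*(-73)**2 = -25426 - 1*5329 = -25426 - 5329 = -30755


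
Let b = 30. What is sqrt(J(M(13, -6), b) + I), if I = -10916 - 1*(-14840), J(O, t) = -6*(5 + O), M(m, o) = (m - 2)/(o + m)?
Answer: 2*sqrt(47586)/7 ≈ 62.326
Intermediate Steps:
M(m, o) = (-2 + m)/(m + o)
J(O, t) = -30 - 6*O
I = 3924 (I = -10916 + 14840 = 3924)
sqrt(J(M(13, -6), b) + I) = sqrt((-30 - 6*(-2 + 13)/(13 - 6)) + 3924) = sqrt((-30 - 6*11/7) + 3924) = sqrt((-30 - 66/7) + 3924) = sqrt(-276/7 + 3924) = sqrt(27192/7) = 2*sqrt(47586)/7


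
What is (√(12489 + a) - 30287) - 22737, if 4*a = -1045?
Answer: -53024 + √48911/2 ≈ -52913.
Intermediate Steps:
a = -1045/4 (a = (¼)*(-1045) = -1045/4 ≈ -261.25)
(√(12489 + a) - 30287) - 22737 = (√(12489 - 1045/4) - 30287) - 22737 = (√(48911/4) - 30287) - 22737 = (√48911/2 - 30287) - 22737 = (-30287 + √48911/2) - 22737 = -53024 + √48911/2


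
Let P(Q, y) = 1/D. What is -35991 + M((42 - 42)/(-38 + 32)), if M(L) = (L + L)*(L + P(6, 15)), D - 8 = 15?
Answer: -35991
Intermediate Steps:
D = 23 (D = 8 + 15 = 23)
P(Q, y) = 1/23
M(L) = 2*L*(1/23 + L) (M(L) = (L + L)*(L + 1/23) = (2*L)*(1/23 + L) = 2*L*(1/23 + L))
-35991 + M((42 - 42)/(-38 + 32)) = -35991 + 2*((42 - 42)/(-38 + 32))*(1 + 23*((42 - 42)/(-38 + 32)))/23 = -35991 + 2*(0/(-6))*(1 + 23*(0/(-6)))/23 = -35991 + 2*(0*(-⅙))*(1 + 23*(0*(-⅙)))/23 = -35991 + (2/23)*0*(1 + 23*0) = -35991 + (2/23)*0*(1 + 0) = -35991 + (2/23)*0*1 = -35991 + 0 = -35991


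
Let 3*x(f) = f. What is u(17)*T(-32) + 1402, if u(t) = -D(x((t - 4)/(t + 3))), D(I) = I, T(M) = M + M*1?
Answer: 21238/15 ≈ 1415.9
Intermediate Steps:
x(f) = f/3
T(M) = 2*M (T(M) = M + M = 2*M)
u(t) = -(-4 + t)/(3*(3 + t)) (u(t) = -(t - 4)/(t + 3)/3 = -(-4 + t)/(3 + t)/3 = -(-4 + t)/(3*(3 + t)))
u(17)*T(-32) + 1402 = ((4 - 1*17)/(3*(3 + 17)))*(2*(-32)) + 1402 = ((⅓)*(4 - 17)/20)*(-64) + 1402 = ((⅓)*(1/20)*(-13))*(-64) + 1402 = -13/60*(-64) + 1402 = 208/15 + 1402 = 21238/15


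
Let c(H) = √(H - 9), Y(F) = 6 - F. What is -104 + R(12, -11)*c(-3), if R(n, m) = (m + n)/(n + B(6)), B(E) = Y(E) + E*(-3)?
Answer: -104 - I*√3/3 ≈ -104.0 - 0.57735*I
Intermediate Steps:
B(E) = 6 - 4*E (B(E) = (6 - E) + E*(-3) = (6 - E) - 3*E = 6 - 4*E)
c(H) = √(-9 + H)
R(n, m) = (m + n)/(-18 + n) (R(n, m) = (m + n)/(n + (6 - 4*6)) = (m + n)/(n + (6 - 24)) = (m + n)/(n - 18) = (m + n)/(-18 + n))
-104 + R(12, -11)*c(-3) = -104 + ((-11 + 12)/(-18 + 12))*√(-9 - 3) = -104 + (1/(-6))*√(-12) = -104 + (-⅙*1)*(2*I*√3) = -104 - I*√3/3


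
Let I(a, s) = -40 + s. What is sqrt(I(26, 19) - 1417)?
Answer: I*sqrt(1438) ≈ 37.921*I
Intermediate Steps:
sqrt(I(26, 19) - 1417) = sqrt((-40 + 19) - 1417) = sqrt(-21 - 1417) = sqrt(-1438) = I*sqrt(1438)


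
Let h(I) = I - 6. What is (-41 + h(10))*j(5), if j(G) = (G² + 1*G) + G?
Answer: -1295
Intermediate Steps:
h(I) = -6 + I
j(G) = G² + 2*G (j(G) = (G² + G) + G = (G + G²) + G = G² + 2*G)
(-41 + h(10))*j(5) = (-41 + (-6 + 10))*(5*(2 + 5)) = (-41 + 4)*(5*7) = -37*35 = -1295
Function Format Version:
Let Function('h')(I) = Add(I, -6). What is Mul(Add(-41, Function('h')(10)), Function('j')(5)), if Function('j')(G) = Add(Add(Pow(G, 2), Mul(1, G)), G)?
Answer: -1295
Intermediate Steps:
Function('h')(I) = Add(-6, I)
Function('j')(G) = Add(Pow(G, 2), Mul(2, G)) (Function('j')(G) = Add(Add(Pow(G, 2), G), G) = Add(Add(G, Pow(G, 2)), G) = Add(Pow(G, 2), Mul(2, G)))
Mul(Add(-41, Function('h')(10)), Function('j')(5)) = Mul(Add(-41, Add(-6, 10)), Mul(5, Add(2, 5))) = Mul(Add(-41, 4), Mul(5, 7)) = Mul(-37, 35) = -1295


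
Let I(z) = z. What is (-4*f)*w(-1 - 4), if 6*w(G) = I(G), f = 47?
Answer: 470/3 ≈ 156.67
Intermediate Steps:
w(G) = G/6
(-4*f)*w(-1 - 4) = (-4*47)*((-1 - 4)/6) = -94*(-5)/3 = -188*(-5/6) = 470/3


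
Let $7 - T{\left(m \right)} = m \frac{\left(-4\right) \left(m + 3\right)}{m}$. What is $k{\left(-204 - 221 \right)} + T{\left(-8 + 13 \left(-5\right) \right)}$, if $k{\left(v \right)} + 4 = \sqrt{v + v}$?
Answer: $-277 + 5 i \sqrt{34} \approx -277.0 + 29.155 i$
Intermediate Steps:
$k{\left(v \right)} = -4 + \sqrt{2} \sqrt{v}$ ($k{\left(v \right)} = -4 + \sqrt{v + v} = -4 + \sqrt{2 v} = -4 + \sqrt{2} \sqrt{v}$)
$T{\left(m \right)} = 19 + 4 m$ ($T{\left(m \right)} = 7 - m \frac{\left(-4\right) \left(m + 3\right)}{m} = 7 - m \frac{\left(-4\right) \left(3 + m\right)}{m} = 7 - m \frac{-12 - 4 m}{m} = 7 - \left(-12 - 4 m\right) = 7 + \left(12 + 4 m\right) = 19 + 4 m$)
$k{\left(-204 - 221 \right)} + T{\left(-8 + 13 \left(-5\right) \right)} = \left(-4 + \sqrt{2} \sqrt{-204 - 221}\right) + \left(19 + 4 \left(-8 + 13 \left(-5\right)\right)\right) = \left(-4 + \sqrt{2} \sqrt{-425}\right) + \left(19 + 4 \left(-8 - 65\right)\right) = \left(-4 + \sqrt{2} \cdot 5 i \sqrt{17}\right) + \left(19 + 4 \left(-73\right)\right) = \left(-4 + 5 i \sqrt{34}\right) + \left(19 - 292\right) = \left(-4 + 5 i \sqrt{34}\right) - 273 = -277 + 5 i \sqrt{34}$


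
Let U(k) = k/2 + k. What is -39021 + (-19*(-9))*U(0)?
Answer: -39021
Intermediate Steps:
U(k) = 3*k/2 (U(k) = k*(½) + k = k/2 + k = 3*k/2)
-39021 + (-19*(-9))*U(0) = -39021 + (-19*(-9))*((3/2)*0) = -39021 + 171*0 = -39021 + 0 = -39021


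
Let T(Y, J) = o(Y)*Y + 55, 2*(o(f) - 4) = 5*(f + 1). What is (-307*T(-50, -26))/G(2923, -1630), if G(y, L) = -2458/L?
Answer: -1496225900/1229 ≈ -1.2174e+6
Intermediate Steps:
o(f) = 13/2 + 5*f/2 (o(f) = 4 + (5*(f + 1))/2 = 4 + (5*(1 + f))/2 = 4 + (5 + 5*f)/2 = 4 + (5/2 + 5*f/2) = 13/2 + 5*f/2)
T(Y, J) = 55 + Y*(13/2 + 5*Y/2) (T(Y, J) = (13/2 + 5*Y/2)*Y + 55 = Y*(13/2 + 5*Y/2) + 55 = 55 + Y*(13/2 + 5*Y/2))
(-307*T(-50, -26))/G(2923, -1630) = (-307*(55 + (1/2)*(-50)*(13 + 5*(-50))))/((-2458/(-1630))) = (-307*(55 + (1/2)*(-50)*(13 - 250)))/((-2458*(-1/1630))) = (-307*(55 + (1/2)*(-50)*(-237)))/(1229/815) = -307*(55 + 5925)*(815/1229) = -307*5980*(815/1229) = -1835860*815/1229 = -1496225900/1229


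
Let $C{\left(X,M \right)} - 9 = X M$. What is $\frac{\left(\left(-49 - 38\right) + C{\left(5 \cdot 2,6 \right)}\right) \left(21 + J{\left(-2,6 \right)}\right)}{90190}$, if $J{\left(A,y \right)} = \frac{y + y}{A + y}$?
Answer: $- \frac{216}{45095} \approx -0.0047899$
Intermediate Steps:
$C{\left(X,M \right)} = 9 + M X$ ($C{\left(X,M \right)} = 9 + X M = 9 + M X$)
$J{\left(A,y \right)} = \frac{2 y}{A + y}$
$\frac{\left(\left(-49 - 38\right) + C{\left(5 \cdot 2,6 \right)}\right) \left(21 + J{\left(-2,6 \right)}\right)}{90190} = \frac{\left(\left(-49 - 38\right) + \left(9 + 6 \cdot 5 \cdot 2\right)\right) \left(21 + 2 \cdot 6 \frac{1}{-2 + 6}\right)}{90190} = \left(-87 + \left(9 + 6 \cdot 10\right)\right) \left(21 + 2 \cdot 6 \cdot \frac{1}{4}\right) \frac{1}{90190} = \left(-87 + \left(9 + 60\right)\right) \left(21 + 2 \cdot 6 \cdot \frac{1}{4}\right) \frac{1}{90190} = \left(-87 + 69\right) \left(21 + 3\right) \frac{1}{90190} = \left(-18\right) 24 \cdot \frac{1}{90190} = \left(-432\right) \frac{1}{90190} = - \frac{216}{45095}$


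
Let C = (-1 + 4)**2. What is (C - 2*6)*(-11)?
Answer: 33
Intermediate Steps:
C = 9 (C = 3**2 = 9)
(C - 2*6)*(-11) = (9 - 2*6)*(-11) = (9 - 12)*(-11) = -3*(-11) = 33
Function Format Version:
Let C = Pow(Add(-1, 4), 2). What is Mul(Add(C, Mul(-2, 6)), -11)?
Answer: 33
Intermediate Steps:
C = 9 (C = Pow(3, 2) = 9)
Mul(Add(C, Mul(-2, 6)), -11) = Mul(Add(9, Mul(-2, 6)), -11) = Mul(Add(9, -12), -11) = Mul(-3, -11) = 33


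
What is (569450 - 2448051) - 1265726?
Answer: -3144327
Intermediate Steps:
(569450 - 2448051) - 1265726 = -1878601 - 1265726 = -3144327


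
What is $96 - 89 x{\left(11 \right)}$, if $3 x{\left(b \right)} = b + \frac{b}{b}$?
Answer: $-260$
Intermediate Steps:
$x{\left(b \right)} = \frac{1}{3} + \frac{b}{3}$ ($x{\left(b \right)} = \frac{b + \frac{b}{b}}{3} = \frac{b + 1}{3} = \frac{1 + b}{3} = \frac{1}{3} + \frac{b}{3}$)
$96 - 89 x{\left(11 \right)} = 96 - 89 \left(\frac{1}{3} + \frac{1}{3} \cdot 11\right) = 96 - 89 \left(\frac{1}{3} + \frac{11}{3}\right) = 96 - 356 = -260$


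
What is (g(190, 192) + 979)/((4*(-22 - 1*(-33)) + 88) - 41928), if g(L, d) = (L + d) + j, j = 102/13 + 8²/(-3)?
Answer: -52553/1630044 ≈ -0.032240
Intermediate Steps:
j = -526/39 (j = 102*(1/13) + 64*(-⅓) = 102/13 - 64/3 = -526/39 ≈ -13.487)
g(L, d) = -526/39 + L + d (g(L, d) = (L + d) - 526/39 = -526/39 + L + d)
(g(190, 192) + 979)/((4*(-22 - 1*(-33)) + 88) - 41928) = ((-526/39 + 190 + 192) + 979)/((4*(-22 - 1*(-33)) + 88) - 41928) = (14372/39 + 979)/((4*(-22 + 33) + 88) - 41928) = 52553/(39*((4*11 + 88) - 41928)) = 52553/(39*((44 + 88) - 41928)) = 52553/(39*(132 - 41928)) = (52553/39)/(-41796) = (52553/39)*(-1/41796) = -52553/1630044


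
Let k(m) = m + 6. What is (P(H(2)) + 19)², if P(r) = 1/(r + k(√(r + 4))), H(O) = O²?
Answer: 772643/2116 - 879*√2/1058 ≈ 363.97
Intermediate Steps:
k(m) = 6 + m
P(r) = 1/(6 + r + √(4 + r)) (P(r) = 1/(r + (6 + √(r + 4))) = 1/(r + (6 + √(4 + r))) = 1/(6 + r + √(4 + r)))
(P(H(2)) + 19)² = (1/(6 + 2² + √(4 + 2²)) + 19)² = (1/(6 + 4 + √(4 + 4)) + 19)² = (1/(6 + 4 + √8) + 19)² = (1/(6 + 4 + 2*√2) + 19)² = (1/(10 + 2*√2) + 19)² = (19 + 1/(10 + 2*√2))²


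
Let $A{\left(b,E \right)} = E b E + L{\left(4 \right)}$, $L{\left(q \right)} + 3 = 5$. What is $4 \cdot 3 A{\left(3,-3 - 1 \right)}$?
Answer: $600$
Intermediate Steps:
$L{\left(q \right)} = 2$ ($L{\left(q \right)} = -3 + 5 = 2$)
$A{\left(b,E \right)} = 2 + b E^{2}$ ($A{\left(b,E \right)} = E b E + 2 = b E^{2} + 2 = 2 + b E^{2}$)
$4 \cdot 3 A{\left(3,-3 - 1 \right)} = 4 \cdot 3 \left(2 + 3 \left(-3 - 1\right)^{2}\right) = 12 \left(2 + 3 \left(-4\right)^{2}\right) = 12 \left(2 + 3 \cdot 16\right) = 12 \left(2 + 48\right) = 12 \cdot 50 = 600$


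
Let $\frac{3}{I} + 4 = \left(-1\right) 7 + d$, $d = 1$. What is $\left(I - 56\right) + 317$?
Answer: $\frac{2607}{10} \approx 260.7$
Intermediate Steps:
$I = - \frac{3}{10}$ ($I = \frac{3}{-4 + \left(\left(-1\right) 7 + 1\right)} = \frac{3}{-4 + \left(-7 + 1\right)} = \frac{3}{-4 - 6} = \frac{3}{-10} = 3 \left(- \frac{1}{10}\right) = - \frac{3}{10} \approx -0.3$)
$\left(I - 56\right) + 317 = \left(- \frac{3}{10} - 56\right) + 317 = - \frac{563}{10} + 317 = \frac{2607}{10}$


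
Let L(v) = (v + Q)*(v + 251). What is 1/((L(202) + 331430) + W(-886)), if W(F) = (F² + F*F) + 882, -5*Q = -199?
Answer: 5/10059197 ≈ 4.9706e-7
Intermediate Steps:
Q = 199/5 (Q = -⅕*(-199) = 199/5 ≈ 39.800)
L(v) = (251 + v)*(199/5 + v) (L(v) = (v + 199/5)*(v + 251) = (199/5 + v)*(251 + v) = (251 + v)*(199/5 + v))
W(F) = 882 + 2*F² (W(F) = (F² + F²) + 882 = 2*F² + 882 = 882 + 2*F²)
1/((L(202) + 331430) + W(-886)) = 1/(((49949/5 + 202² + (1454/5)*202) + 331430) + (882 + 2*(-886)²)) = 1/(((49949/5 + 40804 + 293708/5) + 331430) + (882 + 2*784996)) = 1/((547677/5 + 331430) + (882 + 1569992)) = 1/(2204827/5 + 1570874) = 1/(10059197/5) = 5/10059197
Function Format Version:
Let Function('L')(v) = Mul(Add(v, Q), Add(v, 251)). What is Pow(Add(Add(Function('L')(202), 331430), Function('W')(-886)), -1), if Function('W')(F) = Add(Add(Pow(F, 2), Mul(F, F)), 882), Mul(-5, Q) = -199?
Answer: Rational(5, 10059197) ≈ 4.9706e-7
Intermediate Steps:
Q = Rational(199, 5) (Q = Mul(Rational(-1, 5), -199) = Rational(199, 5) ≈ 39.800)
Function('L')(v) = Mul(Add(251, v), Add(Rational(199, 5), v)) (Function('L')(v) = Mul(Add(v, Rational(199, 5)), Add(v, 251)) = Mul(Add(Rational(199, 5), v), Add(251, v)) = Mul(Add(251, v), Add(Rational(199, 5), v)))
Function('W')(F) = Add(882, Mul(2, Pow(F, 2))) (Function('W')(F) = Add(Add(Pow(F, 2), Pow(F, 2)), 882) = Add(Mul(2, Pow(F, 2)), 882) = Add(882, Mul(2, Pow(F, 2))))
Pow(Add(Add(Function('L')(202), 331430), Function('W')(-886)), -1) = Pow(Add(Add(Add(Rational(49949, 5), Pow(202, 2), Mul(Rational(1454, 5), 202)), 331430), Add(882, Mul(2, Pow(-886, 2)))), -1) = Pow(Add(Add(Add(Rational(49949, 5), 40804, Rational(293708, 5)), 331430), Add(882, Mul(2, 784996))), -1) = Pow(Add(Add(Rational(547677, 5), 331430), Add(882, 1569992)), -1) = Pow(Add(Rational(2204827, 5), 1570874), -1) = Pow(Rational(10059197, 5), -1) = Rational(5, 10059197)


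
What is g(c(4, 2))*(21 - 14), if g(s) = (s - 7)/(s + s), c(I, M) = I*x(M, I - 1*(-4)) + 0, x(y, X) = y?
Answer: 7/16 ≈ 0.43750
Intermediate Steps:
c(I, M) = I*M (c(I, M) = I*M + 0 = I*M)
g(s) = (-7 + s)/(2*s) (g(s) = (-7 + s)/((2*s)) = (-7 + s)*(1/(2*s)) = (-7 + s)/(2*s))
g(c(4, 2))*(21 - 14) = ((-7 + 4*2)/(2*((4*2))))*(21 - 14) = ((1/2)*(-7 + 8)/8)*7 = ((1/2)*(1/8)*1)*7 = (1/16)*7 = 7/16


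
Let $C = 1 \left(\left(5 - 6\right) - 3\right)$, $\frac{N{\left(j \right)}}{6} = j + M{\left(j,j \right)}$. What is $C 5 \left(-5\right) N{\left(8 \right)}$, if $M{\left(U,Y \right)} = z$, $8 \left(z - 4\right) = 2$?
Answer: $7350$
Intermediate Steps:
$z = \frac{17}{4}$ ($z = 4 + \frac{1}{8} \cdot 2 = 4 + \frac{1}{4} = \frac{17}{4} \approx 4.25$)
$M{\left(U,Y \right)} = \frac{17}{4}$
$N{\left(j \right)} = \frac{51}{2} + 6 j$ ($N{\left(j \right)} = 6 \left(j + \frac{17}{4}\right) = 6 \left(\frac{17}{4} + j\right) = \frac{51}{2} + 6 j$)
$C = -4$ ($C = 1 \left(\left(5 - 6\right) - 3\right) = 1 \left(-1 - 3\right) = 1 \left(-4\right) = -4$)
$C 5 \left(-5\right) N{\left(8 \right)} = \left(-4\right) 5 \left(-5\right) \left(\frac{51}{2} + 6 \cdot 8\right) = \left(-20\right) \left(-5\right) \left(\frac{51}{2} + 48\right) = 100 \cdot \frac{147}{2} = 7350$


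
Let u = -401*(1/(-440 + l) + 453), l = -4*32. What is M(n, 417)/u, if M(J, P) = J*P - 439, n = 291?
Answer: -68675744/103178503 ≈ -0.66560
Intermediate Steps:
l = -128
u = -103178503/568 (u = -401*(1/(-440 - 128) + 453) = -401*(1/(-568) + 453) = -401*(-1/568 + 453) = -401*257303/568 = -103178503/568 ≈ -1.8165e+5)
M(J, P) = -439 + J*P
M(n, 417)/u = (-439 + 291*417)/(-103178503/568) = (-439 + 121347)*(-568/103178503) = 120908*(-568/103178503) = -68675744/103178503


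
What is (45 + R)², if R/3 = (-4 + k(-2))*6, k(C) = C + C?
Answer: 9801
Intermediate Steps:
k(C) = 2*C
R = -144 (R = 3*((-4 + 2*(-2))*6) = 3*((-4 - 4)*6) = 3*(-8*6) = 3*(-48) = -144)
(45 + R)² = (45 - 144)² = (-99)² = 9801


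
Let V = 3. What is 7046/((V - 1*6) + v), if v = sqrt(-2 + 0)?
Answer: -21138/11 - 7046*I*sqrt(2)/11 ≈ -1921.6 - 905.87*I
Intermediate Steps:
v = I*sqrt(2) (v = sqrt(-2) = I*sqrt(2) ≈ 1.4142*I)
7046/((V - 1*6) + v) = 7046/((3 - 1*6) + I*sqrt(2)) = 7046/((3 - 6) + I*sqrt(2)) = 7046/(-3 + I*sqrt(2))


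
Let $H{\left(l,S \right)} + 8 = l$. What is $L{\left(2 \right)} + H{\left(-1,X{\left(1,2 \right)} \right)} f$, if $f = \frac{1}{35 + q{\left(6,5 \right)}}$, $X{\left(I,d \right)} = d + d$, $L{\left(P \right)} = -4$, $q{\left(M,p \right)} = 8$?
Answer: $- \frac{181}{43} \approx -4.2093$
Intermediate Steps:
$X{\left(I,d \right)} = 2 d$
$H{\left(l,S \right)} = -8 + l$
$f = \frac{1}{43}$ ($f = \frac{1}{35 + 8} = \frac{1}{43} \approx 0.023256$)
$L{\left(2 \right)} + H{\left(-1,X{\left(1,2 \right)} \right)} f = -4 + \left(-8 - 1\right) \frac{1}{43} = -4 - \frac{9}{43} = - \frac{181}{43}$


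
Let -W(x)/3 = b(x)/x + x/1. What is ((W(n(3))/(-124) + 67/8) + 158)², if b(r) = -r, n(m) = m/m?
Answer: 1771561/64 ≈ 27681.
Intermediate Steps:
n(m) = 1
W(x) = 3 - 3*x (W(x) = -3*((-x)/x + x/1) = -3*(-1 + x*1) = -3*(-1 + x) = 3 - 3*x)
((W(n(3))/(-124) + 67/8) + 158)² = (((3 - 3*1)/(-124) + 67/8) + 158)² = (((3 - 3)*(-1/124) + 67*(⅛)) + 158)² = ((0*(-1/124) + 67/8) + 158)² = ((0 + 67/8) + 158)² = (67/8 + 158)² = (1331/8)² = 1771561/64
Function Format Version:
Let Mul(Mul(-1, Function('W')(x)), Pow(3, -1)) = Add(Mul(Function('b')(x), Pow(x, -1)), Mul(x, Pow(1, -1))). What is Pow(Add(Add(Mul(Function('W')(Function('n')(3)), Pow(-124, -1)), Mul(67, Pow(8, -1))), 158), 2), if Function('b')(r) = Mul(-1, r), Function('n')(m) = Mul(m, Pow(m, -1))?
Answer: Rational(1771561, 64) ≈ 27681.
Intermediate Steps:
Function('n')(m) = 1
Function('W')(x) = Add(3, Mul(-3, x)) (Function('W')(x) = Mul(-3, Add(Mul(Mul(-1, x), Pow(x, -1)), Mul(x, Pow(1, -1)))) = Mul(-3, Add(-1, Mul(x, 1))) = Mul(-3, Add(-1, x)) = Add(3, Mul(-3, x)))
Pow(Add(Add(Mul(Function('W')(Function('n')(3)), Pow(-124, -1)), Mul(67, Pow(8, -1))), 158), 2) = Pow(Add(Add(Mul(Add(3, Mul(-3, 1)), Pow(-124, -1)), Mul(67, Pow(8, -1))), 158), 2) = Pow(Add(Add(Mul(Add(3, -3), Rational(-1, 124)), Mul(67, Rational(1, 8))), 158), 2) = Pow(Add(Add(Mul(0, Rational(-1, 124)), Rational(67, 8)), 158), 2) = Pow(Add(Add(0, Rational(67, 8)), 158), 2) = Pow(Add(Rational(67, 8), 158), 2) = Pow(Rational(1331, 8), 2) = Rational(1771561, 64)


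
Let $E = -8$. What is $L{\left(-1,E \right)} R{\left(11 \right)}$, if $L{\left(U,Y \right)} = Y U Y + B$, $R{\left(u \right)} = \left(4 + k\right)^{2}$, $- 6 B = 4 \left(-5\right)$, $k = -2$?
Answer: $- \frac{728}{3} \approx -242.67$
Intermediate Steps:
$B = \frac{10}{3}$ ($B = - \frac{4 \left(-5\right)}{6} = \left(- \frac{1}{6}\right) \left(-20\right) = \frac{10}{3} \approx 3.3333$)
$R{\left(u \right)} = 4$ ($R{\left(u \right)} = \left(4 - 2\right)^{2} = 2^{2} = 4$)
$L{\left(U,Y \right)} = \frac{10}{3} + U Y^{2}$ ($L{\left(U,Y \right)} = Y U Y + \frac{10}{3} = U Y Y + \frac{10}{3} = U Y^{2} + \frac{10}{3} = \frac{10}{3} + U Y^{2}$)
$L{\left(-1,E \right)} R{\left(11 \right)} = \left(\frac{10}{3} - \left(-8\right)^{2}\right) 4 = \left(\frac{10}{3} - 64\right) 4 = \left(- \frac{182}{3}\right) 4 = - \frac{728}{3}$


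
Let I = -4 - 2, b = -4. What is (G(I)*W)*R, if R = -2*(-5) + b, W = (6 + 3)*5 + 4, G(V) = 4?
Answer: 1176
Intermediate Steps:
I = -6
W = 49 (W = 9*5 + 4 = 45 + 4 = 49)
R = 6 (R = -2*(-5) - 4 = 10 - 4 = 6)
(G(I)*W)*R = (4*49)*6 = 196*6 = 1176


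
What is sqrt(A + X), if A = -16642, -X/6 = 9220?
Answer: I*sqrt(71962) ≈ 268.26*I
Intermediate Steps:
X = -55320 (X = -6*9220 = -55320)
sqrt(A + X) = sqrt(-16642 - 55320) = sqrt(-71962) = I*sqrt(71962)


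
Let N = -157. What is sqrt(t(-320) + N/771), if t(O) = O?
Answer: I*sqrt(190342167)/771 ≈ 17.894*I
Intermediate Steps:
sqrt(t(-320) + N/771) = sqrt(-320 - 157/771) = sqrt(-246877/771) = I*sqrt(190342167)/771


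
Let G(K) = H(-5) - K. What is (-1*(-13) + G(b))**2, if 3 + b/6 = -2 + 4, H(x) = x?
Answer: 196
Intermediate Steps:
b = -6 (b = -18 + 6*(-2 + 4) = -18 + 6*2 = -18 + 12 = -6)
G(K) = -5 - K
(-1*(-13) + G(b))**2 = (-1*(-13) + (-5 - 1*(-6)))**2 = (13 + (-5 + 6))**2 = (13 + 1)**2 = 14**2 = 196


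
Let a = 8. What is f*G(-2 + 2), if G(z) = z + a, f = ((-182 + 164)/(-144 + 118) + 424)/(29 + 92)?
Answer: 44168/1573 ≈ 28.079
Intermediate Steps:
f = 5521/1573 (f = (-18/(-26) + 424)/121 = (-18*(-1/26) + 424)*(1/121) = (9/13 + 424)*(1/121) = (5521/13)*(1/121) = 5521/1573 ≈ 3.5099)
G(z) = 8 + z (G(z) = z + 8 = 8 + z)
f*G(-2 + 2) = 5521*(8 + (-2 + 2))/1573 = 5521*(8 + 0)/1573 = (5521/1573)*8 = 44168/1573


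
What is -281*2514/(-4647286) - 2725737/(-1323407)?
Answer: 357952081590/161848705879 ≈ 2.2116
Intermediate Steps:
-281*2514/(-4647286) - 2725737/(-1323407) = -706434*(-1/4647286) - 2725737*(-1/1323407) = 353217/2323643 + 2725737/1323407 = 357952081590/161848705879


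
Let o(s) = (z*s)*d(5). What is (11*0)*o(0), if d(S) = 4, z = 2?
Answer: 0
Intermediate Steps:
o(s) = 8*s (o(s) = (2*s)*4 = 8*s)
(11*0)*o(0) = (11*0)*(8*0) = 0*0 = 0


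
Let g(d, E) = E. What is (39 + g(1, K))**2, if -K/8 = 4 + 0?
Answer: 49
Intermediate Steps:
K = -32 (K = -8*(4 + 0) = -8*4 = -32)
(39 + g(1, K))**2 = (39 - 32)**2 = 7**2 = 49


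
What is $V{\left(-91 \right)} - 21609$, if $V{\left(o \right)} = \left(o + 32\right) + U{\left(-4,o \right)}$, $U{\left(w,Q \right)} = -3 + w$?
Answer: $-21675$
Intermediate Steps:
$V{\left(o \right)} = 25 + o$ ($V{\left(o \right)} = \left(o + 32\right) - 7 = \left(32 + o\right) - 7 = 25 + o$)
$V{\left(-91 \right)} - 21609 = \left(25 - 91\right) - 21609 = -66 - 21609 = -21675$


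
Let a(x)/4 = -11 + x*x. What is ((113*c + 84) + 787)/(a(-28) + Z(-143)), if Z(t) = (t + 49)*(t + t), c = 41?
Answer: 688/3747 ≈ 0.18361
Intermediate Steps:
Z(t) = 2*t*(49 + t) (Z(t) = (49 + t)*(2*t) = 2*t*(49 + t))
a(x) = -44 + 4*x**2 (a(x) = 4*(-11 + x*x) = 4*(-11 + x**2) = -44 + 4*x**2)
((113*c + 84) + 787)/(a(-28) + Z(-143)) = ((113*41 + 84) + 787)/((-44 + 4*(-28)**2) + 2*(-143)*(49 - 143)) = ((4633 + 84) + 787)/((-44 + 4*784) + 2*(-143)*(-94)) = (4717 + 787)/((-44 + 3136) + 26884) = 5504/(3092 + 26884) = 5504/29976 = 5504*(1/29976) = 688/3747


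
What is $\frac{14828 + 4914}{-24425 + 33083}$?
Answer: $\frac{9871}{4329} \approx 2.2802$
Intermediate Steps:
$\frac{14828 + 4914}{-24425 + 33083} = \frac{19742}{8658} = 19742 \cdot \frac{1}{8658} = \frac{9871}{4329}$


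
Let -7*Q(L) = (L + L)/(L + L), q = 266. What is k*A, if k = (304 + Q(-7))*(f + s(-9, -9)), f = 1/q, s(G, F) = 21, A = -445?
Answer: -5288179305/1862 ≈ -2.8401e+6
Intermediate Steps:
Q(L) = -⅐ (Q(L) = -(L + L)/(7*(L + L)) = -2*L/(7*(2*L)) = -2*L*1/(2*L)/7 = -⅐*1 = -⅐)
f = 1/266 ≈ 0.0037594
k = 11883549/1862 (k = (304 - ⅐)*(1/266 + 21) = (2127/7)*(5587/266) = 11883549/1862 ≈ 6382.1)
k*A = (11883549/1862)*(-445) = -5288179305/1862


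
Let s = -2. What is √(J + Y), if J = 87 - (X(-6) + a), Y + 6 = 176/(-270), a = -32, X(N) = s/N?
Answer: √226830/45 ≈ 10.584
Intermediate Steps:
X(N) = -2/N
Y = -898/135 (Y = -6 + 176/(-270) = -6 + 176*(-1/270) = -6 - 88/135 = -898/135 ≈ -6.6519)
J = 356/3 (J = 87 - (-2/(-6) - 32) = 87 - (-2*(-⅙) - 32) = 87 - (⅓ - 32) = 87 - 1*(-95/3) = 87 + 95/3 = 356/3 ≈ 118.67)
√(J + Y) = √(356/3 - 898/135) = √(15122/135) = √226830/45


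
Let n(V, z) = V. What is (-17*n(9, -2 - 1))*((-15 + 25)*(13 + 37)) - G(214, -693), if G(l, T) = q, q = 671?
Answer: -77171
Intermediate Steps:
G(l, T) = 671
(-17*n(9, -2 - 1))*((-15 + 25)*(13 + 37)) - G(214, -693) = (-17*9)*((-15 + 25)*(13 + 37)) - 1*671 = -1530*50 - 671 = -153*500 - 671 = -76500 - 671 = -77171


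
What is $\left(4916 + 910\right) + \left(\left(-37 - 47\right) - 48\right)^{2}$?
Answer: $23250$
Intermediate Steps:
$\left(4916 + 910\right) + \left(\left(-37 - 47\right) - 48\right)^{2} = 5826 + \left(\left(-37 - 47\right) - 48\right)^{2} = 5826 + \left(-84 - 48\right)^{2} = 5826 + \left(-132\right)^{2} = 5826 + 17424 = 23250$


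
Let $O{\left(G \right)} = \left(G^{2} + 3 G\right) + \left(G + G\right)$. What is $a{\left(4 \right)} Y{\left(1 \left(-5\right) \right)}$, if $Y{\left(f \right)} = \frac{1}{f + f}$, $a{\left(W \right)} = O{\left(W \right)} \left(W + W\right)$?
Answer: $- \frac{144}{5} \approx -28.8$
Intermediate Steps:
$O{\left(G \right)} = G^{2} + 5 G$ ($O{\left(G \right)} = \left(G^{2} + 3 G\right) + 2 G = G^{2} + 5 G$)
$a{\left(W \right)} = 2 W^{2} \left(5 + W\right)$ ($a{\left(W \right)} = W \left(5 + W\right) \left(W + W\right) = W \left(5 + W\right) 2 W = 2 W^{2} \left(5 + W\right)$)
$Y{\left(f \right)} = \frac{1}{2 f}$
$a{\left(4 \right)} Y{\left(1 \left(-5\right) \right)} = 2 \cdot 4^{2} \left(5 + 4\right) \frac{1}{2 \cdot 1 \left(-5\right)} = 2 \cdot 16 \cdot 9 \frac{1}{2 \left(-5\right)} = 288 \cdot \frac{1}{2} \left(- \frac{1}{5}\right) = 288 \left(- \frac{1}{10}\right) = - \frac{144}{5}$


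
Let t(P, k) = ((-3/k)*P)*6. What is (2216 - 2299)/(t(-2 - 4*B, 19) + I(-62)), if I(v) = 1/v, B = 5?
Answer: -97774/24533 ≈ -3.9854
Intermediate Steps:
t(P, k) = -18*P/k (t(P, k) = -3*P/k*6 = -18*P/k)
(2216 - 2299)/(t(-2 - 4*B, 19) + I(-62)) = (2216 - 2299)/(-18*(-2 - 4*5)/19 + 1/(-62)) = -83/(-18*(-2 - 20)*1/19 - 1/62) = -83/(-18*(-22)*1/19 - 1/62) = -83/(396/19 - 1/62) = -83/24533/1178 = -83*1178/24533 = -97774/24533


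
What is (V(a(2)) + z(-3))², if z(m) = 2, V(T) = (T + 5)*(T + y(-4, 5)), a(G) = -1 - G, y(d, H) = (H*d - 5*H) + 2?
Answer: 8100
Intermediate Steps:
y(d, H) = 2 - 5*H + H*d (y(d, H) = (-5*H + H*d) + 2 = 2 - 5*H + H*d)
V(T) = (-43 + T)*(5 + T) (V(T) = (T + 5)*(T + (2 - 5*5 + 5*(-4))) = (5 + T)*(T + (2 - 25 - 20)) = (5 + T)*(T - 43) = (5 + T)*(-43 + T) = (-43 + T)*(5 + T))
(V(a(2)) + z(-3))² = ((-215 + (-1 - 1*2)² - 38*(-1 - 1*2)) + 2)² = ((-215 + (-1 - 2)² - 38*(-1 - 2)) + 2)² = ((-215 + (-3)² - 38*(-3)) + 2)² = ((-215 + 9 + 114) + 2)² = (-92 + 2)² = (-90)² = 8100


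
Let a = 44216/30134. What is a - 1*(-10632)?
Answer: 160214452/15067 ≈ 10633.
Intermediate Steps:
a = 22108/15067 (a = 44216*(1/30134) = 22108/15067 ≈ 1.4673)
a - 1*(-10632) = 22108/15067 - 1*(-10632) = 22108/15067 + 10632 = 160214452/15067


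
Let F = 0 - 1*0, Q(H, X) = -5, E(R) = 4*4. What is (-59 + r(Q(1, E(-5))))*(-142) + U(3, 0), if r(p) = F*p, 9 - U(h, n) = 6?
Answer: 8381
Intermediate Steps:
E(R) = 16
F = 0 (F = 0 + 0 = 0)
U(h, n) = 3 (U(h, n) = 9 - 1*6 = 9 - 6 = 3)
r(p) = 0 (r(p) = 0*p = 0)
(-59 + r(Q(1, E(-5))))*(-142) + U(3, 0) = (-59 + 0)*(-142) + 3 = -59*(-142) + 3 = 8378 + 3 = 8381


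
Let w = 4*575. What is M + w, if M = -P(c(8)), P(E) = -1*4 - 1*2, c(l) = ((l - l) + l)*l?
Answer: 2306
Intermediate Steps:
w = 2300
c(l) = l² (c(l) = (0 + l)*l = l*l = l²)
P(E) = -6 (P(E) = -4 - 2 = -6)
M = 6 (M = -1*(-6) = 6)
M + w = 6 + 2300 = 2306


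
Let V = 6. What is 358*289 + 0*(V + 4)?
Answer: 103462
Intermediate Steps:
358*289 + 0*(V + 4) = 358*289 + 0*(6 + 4) = 103462 + 0*10 = 103462 + 0 = 103462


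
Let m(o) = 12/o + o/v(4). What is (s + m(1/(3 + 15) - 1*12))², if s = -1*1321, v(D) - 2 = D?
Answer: 945142686107929/539168400 ≈ 1.7530e+6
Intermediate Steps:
v(D) = 2 + D
s = -1321
m(o) = 12/o + o/6 (m(o) = 12/o + o/(2 + 4) = 12/o + o/6)
(s + m(1/(3 + 15) - 1*12))² = (-1321 + (12/(1/(3 + 15) - 1*12) + (1/(3 + 15) - 1*12)/6))² = (-1321 + (12/(1/18 - 12) + (1/18 - 12)/6))² = (-1321 + (12/(-215/18) + (⅙)*(-215/18)))² = (-1321 + (12*(-18/215) - 215/108))² = (-1321 + (-216/215 - 215/108))² = (-1321 - 69553/23220)² = (-30743173/23220)² = 945142686107929/539168400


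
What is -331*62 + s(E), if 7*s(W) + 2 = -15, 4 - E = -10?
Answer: -143671/7 ≈ -20524.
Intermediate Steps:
E = 14 (E = 4 - 1*(-10) = 4 + 10 = 14)
s(W) = -17/7 (s(W) = -2/7 + (⅐)*(-15) = -2/7 - 15/7 = -17/7)
-331*62 + s(E) = -331*62 - 17/7 = -20522 - 17/7 = -143671/7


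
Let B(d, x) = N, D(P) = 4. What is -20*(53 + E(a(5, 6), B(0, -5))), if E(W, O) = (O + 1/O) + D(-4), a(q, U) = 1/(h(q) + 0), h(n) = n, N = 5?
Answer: -1244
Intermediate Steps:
B(d, x) = 5
a(q, U) = 1/q (a(q, U) = 1/(q + 0) = 1/q)
E(W, O) = 4 + O + 1/O (E(W, O) = (O + 1/O) + 4 = 4 + O + 1/O)
-20*(53 + E(a(5, 6), B(0, -5))) = -20*(53 + (4 + 5 + 1/5)) = -20*(53 + 46/5) = -20*311/5 = -1244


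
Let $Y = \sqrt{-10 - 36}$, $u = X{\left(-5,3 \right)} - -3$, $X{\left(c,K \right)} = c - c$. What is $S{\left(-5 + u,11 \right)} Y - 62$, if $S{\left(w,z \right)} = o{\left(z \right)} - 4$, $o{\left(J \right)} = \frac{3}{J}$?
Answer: $-62 - \frac{41 i \sqrt{46}}{11} \approx -62.0 - 25.28 i$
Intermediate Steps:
$X{\left(c,K \right)} = 0$
$u = 3$ ($u = 0 - -3 = 0 + 3 = 3$)
$Y = i \sqrt{46}$ ($Y = \sqrt{-46} = i \sqrt{46} \approx 6.7823 i$)
$S{\left(w,z \right)} = -4 + \frac{3}{z}$ ($S{\left(w,z \right)} = \frac{3}{z} - 4 = -4 + \frac{3}{z}$)
$S{\left(-5 + u,11 \right)} Y - 62 = \left(-4 + \frac{3}{11}\right) i \sqrt{46} - 62 = - \frac{41 i \sqrt{46}}{11} - 62 = -62 - \frac{41 i \sqrt{46}}{11}$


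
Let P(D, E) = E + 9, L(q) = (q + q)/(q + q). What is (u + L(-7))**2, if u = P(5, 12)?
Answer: 484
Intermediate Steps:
L(q) = 1 (L(q) = (2*q)/((2*q)) = (2*q)*(1/(2*q)) = 1)
P(D, E) = 9 + E
u = 21 (u = 9 + 12 = 21)
(u + L(-7))**2 = (21 + 1)**2 = 22**2 = 484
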